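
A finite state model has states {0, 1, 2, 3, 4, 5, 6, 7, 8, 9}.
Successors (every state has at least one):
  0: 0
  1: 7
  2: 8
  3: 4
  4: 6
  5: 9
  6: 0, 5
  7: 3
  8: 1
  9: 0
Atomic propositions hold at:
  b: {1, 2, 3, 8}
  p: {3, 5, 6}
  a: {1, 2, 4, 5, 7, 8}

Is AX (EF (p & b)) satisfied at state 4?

No

Sat(p & b) = {3}
EF (p & b): least fixpoint, start Z0 = {3}, add states with some successor in Z. Z1 = {3, 7}; Z2 = {1, 3, 7}; Z3 = {1, 3, 7, 8}; Z4 = {1, 2, 3, 7, 8}; fixed.
Sat(EF (p & b)) = {1, 2, 3, 7, 8}
Sat(AX (EF (p & b))) = {s : every successor in {1, 2, 3, 7, 8}} = {1, 2, 7, 8}
4 ∉ Sat(AX (EF (p & b))) = {1, 2, 7, 8}, so the formula does not hold at 4.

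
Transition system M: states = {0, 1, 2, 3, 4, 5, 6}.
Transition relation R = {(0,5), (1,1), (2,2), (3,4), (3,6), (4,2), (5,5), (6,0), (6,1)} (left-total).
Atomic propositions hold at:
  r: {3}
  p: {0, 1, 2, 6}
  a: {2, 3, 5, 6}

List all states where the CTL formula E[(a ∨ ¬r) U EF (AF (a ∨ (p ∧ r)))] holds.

{0, 2, 3, 4, 5, 6}

Sat(¬r) = {0, 1, 2, 4, 5, 6}
Sat(a ∨ ¬r) = {0, 1, 2, 3, 4, 5, 6}
Sat(p ∧ r) = ∅
Sat(a ∨ (p ∧ r)) = {2, 3, 5, 6}
AF (a ∨ (p ∧ r)): least fixpoint, start Z0 = {2, 3, 5, 6}, add states with every successor in Z. Z1 = {0, 2, 3, 4, 5, 6}; fixed.
Sat(AF (a ∨ (p ∧ r))) = {0, 2, 3, 4, 5, 6}
EF (AF (a ∨ (p ∧ r))): least fixpoint, start Z0 = {0, 2, 3, 4, 5, 6}, add states with some successor in Z. Already a fixed point.
Sat(EF (AF (a ∨ (p ∧ r)))) = {0, 2, 3, 4, 5, 6}
E[(a ∨ ¬r) U EF (AF (a ∨ (p ∧ r)))]: least fixpoint, start Z0 = Sat(EF (AF (a ∨ (p ∧ r)))) = {0, 2, 3, 4, 5, 6}, add states in Sat(a ∨ ¬r) with some successor in Z. Already a fixed point.
Sat(E[(a ∨ ¬r) U EF (AF (a ∨ (p ∧ r)))]) = {0, 2, 3, 4, 5, 6}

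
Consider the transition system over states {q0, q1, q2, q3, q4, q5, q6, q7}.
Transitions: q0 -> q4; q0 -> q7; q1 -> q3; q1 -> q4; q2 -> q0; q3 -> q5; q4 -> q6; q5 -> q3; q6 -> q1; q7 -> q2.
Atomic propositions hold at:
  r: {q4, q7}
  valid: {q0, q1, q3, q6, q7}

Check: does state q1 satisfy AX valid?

Sat(AX valid) = {s : every successor in {q0, q1, q3, q6, q7}} = {q2, q4, q5, q6}
q1 ∉ Sat(AX valid) = {q2, q4, q5, q6}, so the formula does not hold at q1.

No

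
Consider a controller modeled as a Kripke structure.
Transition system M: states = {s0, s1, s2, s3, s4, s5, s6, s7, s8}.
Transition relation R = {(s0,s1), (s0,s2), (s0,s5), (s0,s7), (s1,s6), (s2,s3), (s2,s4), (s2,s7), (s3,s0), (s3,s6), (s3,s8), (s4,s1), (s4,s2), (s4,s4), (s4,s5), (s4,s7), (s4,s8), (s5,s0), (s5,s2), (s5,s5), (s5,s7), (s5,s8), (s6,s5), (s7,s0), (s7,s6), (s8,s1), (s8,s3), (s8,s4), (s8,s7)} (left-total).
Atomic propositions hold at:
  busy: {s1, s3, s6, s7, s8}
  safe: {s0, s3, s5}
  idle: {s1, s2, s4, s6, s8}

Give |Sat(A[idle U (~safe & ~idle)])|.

1

Sat(~safe) = {s1, s2, s4, s6, s7, s8}
Sat(~idle) = {s0, s3, s5, s7}
Sat(~safe & ~idle) = {s7}
A[idle U (~safe & ~idle)]: least fixpoint, start Z0 = Sat((~safe & ~idle)) = {s7}, add states in Sat(idle) with every successor in Z. Already a fixed point.
Sat(A[idle U (~safe & ~idle)]) = {s7}
|Sat(A[idle U (~safe & ~idle)])| = |{s7}| = 1.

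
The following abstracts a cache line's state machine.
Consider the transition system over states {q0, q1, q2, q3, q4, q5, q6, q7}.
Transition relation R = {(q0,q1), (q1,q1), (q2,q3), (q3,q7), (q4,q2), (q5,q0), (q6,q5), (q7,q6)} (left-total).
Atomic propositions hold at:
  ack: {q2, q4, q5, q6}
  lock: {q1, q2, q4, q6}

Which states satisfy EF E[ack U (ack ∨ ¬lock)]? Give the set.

{q0, q2, q3, q4, q5, q6, q7}

Sat(¬lock) = {q0, q3, q5, q7}
Sat(ack ∨ ¬lock) = {q0, q2, q3, q4, q5, q6, q7}
E[ack U (ack ∨ ¬lock)]: least fixpoint, start Z0 = Sat((ack ∨ ¬lock)) = {q0, q2, q3, q4, q5, q6, q7}, add states in Sat(ack) with some successor in Z. Already a fixed point.
Sat(E[ack U (ack ∨ ¬lock)]) = {q0, q2, q3, q4, q5, q6, q7}
EF E[ack U (ack ∨ ¬lock)]: least fixpoint, start Z0 = {q0, q2, q3, q4, q5, q6, q7}, add states with some successor in Z. Already a fixed point.
Sat(EF E[ack U (ack ∨ ¬lock)]) = {q0, q2, q3, q4, q5, q6, q7}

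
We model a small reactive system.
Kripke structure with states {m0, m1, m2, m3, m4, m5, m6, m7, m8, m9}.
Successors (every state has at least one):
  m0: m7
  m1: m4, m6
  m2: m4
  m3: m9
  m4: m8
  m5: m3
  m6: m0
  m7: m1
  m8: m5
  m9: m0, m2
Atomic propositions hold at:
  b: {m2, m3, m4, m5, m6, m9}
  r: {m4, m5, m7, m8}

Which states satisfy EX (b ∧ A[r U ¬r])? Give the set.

Sat(¬r) = {m0, m1, m2, m3, m6, m9}
A[r U ¬r]: least fixpoint, start Z0 = Sat(¬r) = {m0, m1, m2, m3, m6, m9}, add states in Sat(r) with every successor in Z. Z1 = {m0, m1, m2, m3, m5, m6, m7, m9}; Z2 = {m0, m1, m2, m3, m5, m6, m7, m8, m9}; Z3 = {m0, m1, m2, m3, m4, m5, m6, m7, m8, m9}; fixed.
Sat(A[r U ¬r]) = {m0, m1, m2, m3, m4, m5, m6, m7, m8, m9}
Sat(b ∧ A[r U ¬r]) = {m2, m3, m4, m5, m6, m9}
Sat(EX (b ∧ A[r U ¬r])) = {s : some successor in {m2, m3, m4, m5, m6, m9}} = {m1, m2, m3, m5, m8, m9}

{m1, m2, m3, m5, m8, m9}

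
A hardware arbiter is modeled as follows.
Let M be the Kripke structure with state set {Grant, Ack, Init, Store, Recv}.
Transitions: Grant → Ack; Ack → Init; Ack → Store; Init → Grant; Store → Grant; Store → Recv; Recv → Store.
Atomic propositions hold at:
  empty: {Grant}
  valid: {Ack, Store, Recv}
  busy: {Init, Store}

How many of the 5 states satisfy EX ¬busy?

Sat(¬busy) = {Grant, Ack, Recv}
Sat(EX ¬busy) = {s : some successor in {Grant, Ack, Recv}} = {Grant, Init, Store}
|Sat(EX ¬busy)| = |{Grant, Init, Store}| = 3.

3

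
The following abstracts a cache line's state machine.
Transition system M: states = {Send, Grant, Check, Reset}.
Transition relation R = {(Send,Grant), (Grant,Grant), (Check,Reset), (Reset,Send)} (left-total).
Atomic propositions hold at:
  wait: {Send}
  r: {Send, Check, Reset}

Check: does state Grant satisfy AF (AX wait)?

No

Sat(AX wait) = {s : every successor in {Send}} = {Reset}
AF (AX wait): least fixpoint, start Z0 = {Reset}, add states with every successor in Z. Z1 = {Check, Reset}; fixed.
Sat(AF (AX wait)) = {Check, Reset}
Grant ∉ Sat(AF (AX wait)) = {Check, Reset}, so the formula does not hold at Grant.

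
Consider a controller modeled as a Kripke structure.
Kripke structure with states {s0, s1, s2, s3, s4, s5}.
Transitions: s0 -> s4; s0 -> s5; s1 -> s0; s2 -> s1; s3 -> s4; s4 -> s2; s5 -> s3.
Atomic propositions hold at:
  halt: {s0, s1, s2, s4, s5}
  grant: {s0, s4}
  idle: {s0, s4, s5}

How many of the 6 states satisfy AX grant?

Sat(AX grant) = {s : every successor in {s0, s4}} = {s1, s3}
|Sat(AX grant)| = |{s1, s3}| = 2.

2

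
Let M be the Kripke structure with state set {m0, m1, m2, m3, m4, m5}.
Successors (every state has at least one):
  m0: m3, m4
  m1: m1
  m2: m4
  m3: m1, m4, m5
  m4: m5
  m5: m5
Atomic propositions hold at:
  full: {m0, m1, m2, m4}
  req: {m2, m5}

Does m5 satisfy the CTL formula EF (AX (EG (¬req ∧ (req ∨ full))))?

No

Sat(¬req) = {m0, m1, m3, m4}
Sat(req ∨ full) = {m0, m1, m2, m4, m5}
Sat(¬req ∧ (req ∨ full)) = {m0, m1, m4}
EG (¬req ∧ (req ∨ full)): greatest fixpoint, start Z0 = {m0, m1, m4}, keep only states in Sat with some successor in Z. Z1 = {m0, m1}; Z2 = {m1}; fixed.
Sat(EG (¬req ∧ (req ∨ full))) = {m1}
Sat(AX (EG (¬req ∧ (req ∨ full)))) = {s : every successor in {m1}} = {m1}
EF (AX (EG (¬req ∧ (req ∨ full)))): least fixpoint, start Z0 = {m1}, add states with some successor in Z. Z1 = {m1, m3}; Z2 = {m0, m1, m3}; fixed.
Sat(EF (AX (EG (¬req ∧ (req ∨ full))))) = {m0, m1, m3}
m5 ∉ Sat(EF (AX (EG (¬req ∧ (req ∨ full))))) = {m0, m1, m3}, so the formula does not hold at m5.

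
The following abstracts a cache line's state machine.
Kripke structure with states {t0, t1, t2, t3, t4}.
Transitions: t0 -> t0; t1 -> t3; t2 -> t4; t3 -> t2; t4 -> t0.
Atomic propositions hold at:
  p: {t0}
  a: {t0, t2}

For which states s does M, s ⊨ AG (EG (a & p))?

Sat(a & p) = {t0}
EG (a & p): greatest fixpoint, start Z0 = {t0}, keep only states in Sat with some successor in Z. Already a fixed point.
Sat(EG (a & p)) = {t0}
AG (EG (a & p)): greatest fixpoint, start Z0 = {t0}, keep only states in Sat with every successor in Z. Already a fixed point.
Sat(AG (EG (a & p))) = {t0}

{t0}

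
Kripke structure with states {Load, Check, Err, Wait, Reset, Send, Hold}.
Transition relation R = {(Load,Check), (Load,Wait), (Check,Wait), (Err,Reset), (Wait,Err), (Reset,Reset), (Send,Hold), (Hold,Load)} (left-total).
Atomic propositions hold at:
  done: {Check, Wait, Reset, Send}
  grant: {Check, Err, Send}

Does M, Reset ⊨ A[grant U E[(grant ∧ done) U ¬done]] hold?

Sat(grant ∧ done) = {Check, Send}
Sat(¬done) = {Load, Err, Hold}
E[(grant ∧ done) U ¬done]: least fixpoint, start Z0 = Sat(¬done) = {Load, Err, Hold}, add states in Sat(grant ∧ done) with some successor in Z. Z1 = {Load, Err, Send, Hold}; fixed.
Sat(E[(grant ∧ done) U ¬done]) = {Load, Err, Send, Hold}
A[grant U E[(grant ∧ done) U ¬done]]: least fixpoint, start Z0 = Sat(E[(grant ∧ done) U ¬done]) = {Load, Err, Send, Hold}, add states in Sat(grant) with every successor in Z. Already a fixed point.
Sat(A[grant U E[(grant ∧ done) U ¬done]]) = {Load, Err, Send, Hold}
Reset ∉ Sat(A[grant U E[(grant ∧ done) U ¬done]]) = {Load, Err, Send, Hold}, so the formula does not hold at Reset.

No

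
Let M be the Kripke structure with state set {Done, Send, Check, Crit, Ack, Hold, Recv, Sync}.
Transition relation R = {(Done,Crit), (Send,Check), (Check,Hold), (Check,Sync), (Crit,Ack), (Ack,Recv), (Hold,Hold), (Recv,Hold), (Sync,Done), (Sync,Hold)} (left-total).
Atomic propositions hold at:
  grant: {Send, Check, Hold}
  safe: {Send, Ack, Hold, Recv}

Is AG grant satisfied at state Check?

No

AG grant: greatest fixpoint, start Z0 = {Send, Check, Hold}, keep only states in Sat with every successor in Z. Z1 = {Send, Hold}; Z2 = {Hold}; fixed.
Sat(AG grant) = {Hold}
Check ∉ Sat(AG grant) = {Hold}, so the formula does not hold at Check.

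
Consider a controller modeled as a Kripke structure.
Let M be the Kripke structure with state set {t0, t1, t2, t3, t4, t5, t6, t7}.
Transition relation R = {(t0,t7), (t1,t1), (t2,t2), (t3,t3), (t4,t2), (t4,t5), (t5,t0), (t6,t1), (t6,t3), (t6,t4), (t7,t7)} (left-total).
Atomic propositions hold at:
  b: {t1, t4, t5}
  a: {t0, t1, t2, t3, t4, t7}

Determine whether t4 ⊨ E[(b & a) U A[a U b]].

Yes

Sat(b & a) = {t1, t4}
A[a U b]: least fixpoint, start Z0 = Sat(b) = {t1, t4, t5}, add states in Sat(a) with every successor in Z. Already a fixed point.
Sat(A[a U b]) = {t1, t4, t5}
E[(b & a) U A[a U b]]: least fixpoint, start Z0 = Sat(A[a U b]) = {t1, t4, t5}, add states in Sat(b & a) with some successor in Z. Already a fixed point.
Sat(E[(b & a) U A[a U b]]) = {t1, t4, t5}
t4 ∈ Sat(E[(b & a) U A[a U b]]) = {t1, t4, t5}, so the formula holds at t4.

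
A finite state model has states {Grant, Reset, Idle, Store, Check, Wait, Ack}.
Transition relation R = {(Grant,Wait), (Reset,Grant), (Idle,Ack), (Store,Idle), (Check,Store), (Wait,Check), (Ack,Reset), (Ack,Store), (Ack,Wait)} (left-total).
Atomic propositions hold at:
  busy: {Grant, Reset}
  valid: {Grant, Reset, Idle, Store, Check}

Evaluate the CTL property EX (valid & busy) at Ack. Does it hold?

Sat(valid & busy) = {Grant, Reset}
Sat(EX (valid & busy)) = {s : some successor in {Grant, Reset}} = {Reset, Ack}
Ack ∈ Sat(EX (valid & busy)) = {Reset, Ack}, so the formula holds at Ack.

Yes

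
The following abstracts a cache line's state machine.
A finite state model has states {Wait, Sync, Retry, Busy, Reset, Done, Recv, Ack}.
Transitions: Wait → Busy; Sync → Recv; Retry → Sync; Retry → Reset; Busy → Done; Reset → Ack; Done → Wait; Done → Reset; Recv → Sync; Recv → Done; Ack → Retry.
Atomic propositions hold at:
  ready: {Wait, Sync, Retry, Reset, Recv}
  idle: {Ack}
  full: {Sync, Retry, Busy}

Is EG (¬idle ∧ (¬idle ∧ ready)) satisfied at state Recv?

Yes

Sat(¬idle) = {Wait, Sync, Retry, Busy, Reset, Done, Recv}
Sat(¬idle ∧ ready) = {Wait, Sync, Retry, Reset, Recv}
Sat(¬idle ∧ (¬idle ∧ ready)) = {Wait, Sync, Retry, Reset, Recv}
EG (¬idle ∧ (¬idle ∧ ready)): greatest fixpoint, start Z0 = {Wait, Sync, Retry, Reset, Recv}, keep only states in Sat with some successor in Z. Z1 = {Sync, Retry, Recv}; fixed.
Sat(EG (¬idle ∧ (¬idle ∧ ready))) = {Sync, Retry, Recv}
Recv ∈ Sat(EG (¬idle ∧ (¬idle ∧ ready))) = {Sync, Retry, Recv}, so the formula holds at Recv.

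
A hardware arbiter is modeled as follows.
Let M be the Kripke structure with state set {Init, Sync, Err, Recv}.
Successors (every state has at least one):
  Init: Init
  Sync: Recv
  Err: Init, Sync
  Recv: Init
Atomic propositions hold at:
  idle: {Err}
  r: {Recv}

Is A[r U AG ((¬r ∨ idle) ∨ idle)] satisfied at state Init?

Yes

Sat(¬r) = {Init, Sync, Err}
Sat(¬r ∨ idle) = {Init, Sync, Err}
Sat((¬r ∨ idle) ∨ idle) = {Init, Sync, Err}
AG ((¬r ∨ idle) ∨ idle): greatest fixpoint, start Z0 = {Init, Sync, Err}, keep only states in Sat with every successor in Z. Z1 = {Init, Err}; Z2 = {Init}; fixed.
Sat(AG ((¬r ∨ idle) ∨ idle)) = {Init}
A[r U AG ((¬r ∨ idle) ∨ idle)]: least fixpoint, start Z0 = Sat(AG ((¬r ∨ idle) ∨ idle)) = {Init}, add states in Sat(r) with every successor in Z. Z1 = {Init, Recv}; fixed.
Sat(A[r U AG ((¬r ∨ idle) ∨ idle)]) = {Init, Recv}
Init ∈ Sat(A[r U AG ((¬r ∨ idle) ∨ idle)]) = {Init, Recv}, so the formula holds at Init.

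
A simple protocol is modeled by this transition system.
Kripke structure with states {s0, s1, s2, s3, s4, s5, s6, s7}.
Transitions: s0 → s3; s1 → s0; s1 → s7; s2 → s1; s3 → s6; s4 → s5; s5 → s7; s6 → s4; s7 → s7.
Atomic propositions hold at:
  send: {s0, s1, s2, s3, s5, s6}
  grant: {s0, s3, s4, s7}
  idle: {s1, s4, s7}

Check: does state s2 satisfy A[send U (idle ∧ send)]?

Yes

Sat(idle ∧ send) = {s1}
A[send U (idle ∧ send)]: least fixpoint, start Z0 = Sat((idle ∧ send)) = {s1}, add states in Sat(send) with every successor in Z. Z1 = {s1, s2}; fixed.
Sat(A[send U (idle ∧ send)]) = {s1, s2}
s2 ∈ Sat(A[send U (idle ∧ send)]) = {s1, s2}, so the formula holds at s2.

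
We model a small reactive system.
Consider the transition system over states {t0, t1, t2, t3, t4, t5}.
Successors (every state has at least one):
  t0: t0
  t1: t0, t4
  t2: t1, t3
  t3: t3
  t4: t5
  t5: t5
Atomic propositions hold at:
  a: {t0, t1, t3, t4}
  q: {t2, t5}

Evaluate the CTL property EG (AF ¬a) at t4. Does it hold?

Sat(¬a) = {t2, t5}
AF ¬a: least fixpoint, start Z0 = {t2, t5}, add states with every successor in Z. Z1 = {t2, t4, t5}; fixed.
Sat(AF ¬a) = {t2, t4, t5}
EG (AF ¬a): greatest fixpoint, start Z0 = {t2, t4, t5}, keep only states in Sat with some successor in Z. Z1 = {t4, t5}; fixed.
Sat(EG (AF ¬a)) = {t4, t5}
t4 ∈ Sat(EG (AF ¬a)) = {t4, t5}, so the formula holds at t4.

Yes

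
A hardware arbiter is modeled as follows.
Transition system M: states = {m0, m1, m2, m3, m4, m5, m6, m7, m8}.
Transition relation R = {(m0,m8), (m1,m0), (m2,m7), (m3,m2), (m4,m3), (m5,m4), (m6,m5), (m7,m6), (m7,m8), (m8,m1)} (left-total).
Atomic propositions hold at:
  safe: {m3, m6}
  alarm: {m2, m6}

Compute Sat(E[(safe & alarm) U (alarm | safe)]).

{m2, m3, m6}

Sat(safe & alarm) = {m6}
Sat(alarm | safe) = {m2, m3, m6}
E[(safe & alarm) U (alarm | safe)]: least fixpoint, start Z0 = Sat((alarm | safe)) = {m2, m3, m6}, add states in Sat(safe & alarm) with some successor in Z. Already a fixed point.
Sat(E[(safe & alarm) U (alarm | safe)]) = {m2, m3, m6}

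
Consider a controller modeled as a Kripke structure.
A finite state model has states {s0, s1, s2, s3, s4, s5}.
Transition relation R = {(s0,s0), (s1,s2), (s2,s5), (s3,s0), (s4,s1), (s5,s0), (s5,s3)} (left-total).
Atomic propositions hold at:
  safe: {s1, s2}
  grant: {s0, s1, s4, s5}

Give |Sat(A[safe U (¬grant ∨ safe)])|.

3

Sat(¬grant) = {s2, s3}
Sat(¬grant ∨ safe) = {s1, s2, s3}
A[safe U (¬grant ∨ safe)]: least fixpoint, start Z0 = Sat((¬grant ∨ safe)) = {s1, s2, s3}, add states in Sat(safe) with every successor in Z. Already a fixed point.
Sat(A[safe U (¬grant ∨ safe)]) = {s1, s2, s3}
|Sat(A[safe U (¬grant ∨ safe)])| = |{s1, s2, s3}| = 3.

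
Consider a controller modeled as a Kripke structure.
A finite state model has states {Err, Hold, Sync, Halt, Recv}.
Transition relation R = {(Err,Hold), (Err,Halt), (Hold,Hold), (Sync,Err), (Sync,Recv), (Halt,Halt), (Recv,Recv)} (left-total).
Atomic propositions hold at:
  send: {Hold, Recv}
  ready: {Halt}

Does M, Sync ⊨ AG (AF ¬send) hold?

Sat(¬send) = {Err, Sync, Halt}
AF ¬send: least fixpoint, start Z0 = {Err, Sync, Halt}, add states with every successor in Z. Already a fixed point.
Sat(AF ¬send) = {Err, Sync, Halt}
AG (AF ¬send): greatest fixpoint, start Z0 = {Err, Sync, Halt}, keep only states in Sat with every successor in Z. Z1 = {Halt}; fixed.
Sat(AG (AF ¬send)) = {Halt}
Sync ∉ Sat(AG (AF ¬send)) = {Halt}, so the formula does not hold at Sync.

No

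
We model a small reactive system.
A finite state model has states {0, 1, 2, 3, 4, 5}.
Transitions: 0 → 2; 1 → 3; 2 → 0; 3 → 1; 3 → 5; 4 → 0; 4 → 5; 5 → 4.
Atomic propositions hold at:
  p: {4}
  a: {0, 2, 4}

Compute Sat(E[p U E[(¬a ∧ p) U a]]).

Sat(¬a) = {1, 3, 5}
Sat(¬a ∧ p) = ∅
E[(¬a ∧ p) U a]: least fixpoint, start Z0 = Sat(a) = {0, 2, 4}, add states in Sat(¬a ∧ p) with some successor in Z. Already a fixed point.
Sat(E[(¬a ∧ p) U a]) = {0, 2, 4}
E[p U E[(¬a ∧ p) U a]]: least fixpoint, start Z0 = Sat(E[(¬a ∧ p) U a]) = {0, 2, 4}, add states in Sat(p) with some successor in Z. Already a fixed point.
Sat(E[p U E[(¬a ∧ p) U a]]) = {0, 2, 4}

{0, 2, 4}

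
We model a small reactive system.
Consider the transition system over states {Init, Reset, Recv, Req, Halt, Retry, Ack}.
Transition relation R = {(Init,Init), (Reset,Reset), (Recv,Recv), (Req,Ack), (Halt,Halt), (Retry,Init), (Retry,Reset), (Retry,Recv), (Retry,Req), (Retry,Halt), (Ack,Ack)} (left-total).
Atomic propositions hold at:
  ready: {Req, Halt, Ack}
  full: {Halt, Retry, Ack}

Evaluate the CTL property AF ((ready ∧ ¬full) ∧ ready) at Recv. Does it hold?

No

Sat(¬full) = {Init, Reset, Recv, Req}
Sat(ready ∧ ¬full) = {Req}
Sat((ready ∧ ¬full) ∧ ready) = {Req}
AF ((ready ∧ ¬full) ∧ ready): least fixpoint, start Z0 = {Req}, add states with every successor in Z. Already a fixed point.
Sat(AF ((ready ∧ ¬full) ∧ ready)) = {Req}
Recv ∉ Sat(AF ((ready ∧ ¬full) ∧ ready)) = {Req}, so the formula does not hold at Recv.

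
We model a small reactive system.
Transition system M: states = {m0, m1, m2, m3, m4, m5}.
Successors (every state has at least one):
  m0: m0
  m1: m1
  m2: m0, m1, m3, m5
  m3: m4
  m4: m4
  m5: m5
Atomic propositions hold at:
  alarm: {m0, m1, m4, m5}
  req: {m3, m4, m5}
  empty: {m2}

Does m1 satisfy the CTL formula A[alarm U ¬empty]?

Sat(¬empty) = {m0, m1, m3, m4, m5}
A[alarm U ¬empty]: least fixpoint, start Z0 = Sat(¬empty) = {m0, m1, m3, m4, m5}, add states in Sat(alarm) with every successor in Z. Already a fixed point.
Sat(A[alarm U ¬empty]) = {m0, m1, m3, m4, m5}
m1 ∈ Sat(A[alarm U ¬empty]) = {m0, m1, m3, m4, m5}, so the formula holds at m1.

Yes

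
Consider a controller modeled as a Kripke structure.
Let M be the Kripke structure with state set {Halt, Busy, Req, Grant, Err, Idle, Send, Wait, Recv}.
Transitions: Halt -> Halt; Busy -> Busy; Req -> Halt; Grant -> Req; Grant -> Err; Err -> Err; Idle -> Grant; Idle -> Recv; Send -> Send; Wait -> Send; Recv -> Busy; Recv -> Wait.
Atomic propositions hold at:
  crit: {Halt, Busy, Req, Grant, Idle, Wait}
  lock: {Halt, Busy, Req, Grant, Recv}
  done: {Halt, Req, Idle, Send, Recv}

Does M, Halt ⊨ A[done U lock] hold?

Yes

A[done U lock]: least fixpoint, start Z0 = Sat(lock) = {Halt, Busy, Req, Grant, Recv}, add states in Sat(done) with every successor in Z. Z1 = {Halt, Busy, Req, Grant, Idle, Recv}; fixed.
Sat(A[done U lock]) = {Halt, Busy, Req, Grant, Idle, Recv}
Halt ∈ Sat(A[done U lock]) = {Halt, Busy, Req, Grant, Idle, Recv}, so the formula holds at Halt.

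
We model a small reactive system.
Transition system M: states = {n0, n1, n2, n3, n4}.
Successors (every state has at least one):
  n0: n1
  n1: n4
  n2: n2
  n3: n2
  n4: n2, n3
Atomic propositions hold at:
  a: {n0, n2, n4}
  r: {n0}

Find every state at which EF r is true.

EF r: least fixpoint, start Z0 = {n0}, add states with some successor in Z. Already a fixed point.
Sat(EF r) = {n0}

{n0}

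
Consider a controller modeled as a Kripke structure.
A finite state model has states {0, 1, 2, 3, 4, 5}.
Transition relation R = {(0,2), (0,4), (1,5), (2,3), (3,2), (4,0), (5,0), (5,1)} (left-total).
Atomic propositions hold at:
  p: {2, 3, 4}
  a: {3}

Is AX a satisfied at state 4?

Sat(AX a) = {s : every successor in {3}} = {2}
4 ∉ Sat(AX a) = {2}, so the formula does not hold at 4.

No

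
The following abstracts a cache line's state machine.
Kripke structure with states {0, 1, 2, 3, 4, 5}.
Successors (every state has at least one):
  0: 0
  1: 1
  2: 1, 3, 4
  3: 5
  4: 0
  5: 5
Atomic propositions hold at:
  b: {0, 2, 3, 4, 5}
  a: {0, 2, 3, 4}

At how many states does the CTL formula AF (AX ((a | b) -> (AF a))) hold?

4

Sat(a | b) = {0, 2, 3, 4, 5}
AF a: least fixpoint, start Z0 = {0, 2, 3, 4}, add states with every successor in Z. Already a fixed point.
Sat(AF a) = {0, 2, 3, 4}
Sat((a | b) -> (AF a)) = {0, 1, 2, 3, 4}
Sat(AX ((a | b) -> (AF a))) = {s : every successor in {0, 1, 2, 3, 4}} = {0, 1, 2, 4}
AF (AX ((a | b) -> (AF a))): least fixpoint, start Z0 = {0, 1, 2, 4}, add states with every successor in Z. Already a fixed point.
Sat(AF (AX ((a | b) -> (AF a)))) = {0, 1, 2, 4}
|Sat(AF (AX ((a | b) -> (AF a))))| = |{0, 1, 2, 4}| = 4.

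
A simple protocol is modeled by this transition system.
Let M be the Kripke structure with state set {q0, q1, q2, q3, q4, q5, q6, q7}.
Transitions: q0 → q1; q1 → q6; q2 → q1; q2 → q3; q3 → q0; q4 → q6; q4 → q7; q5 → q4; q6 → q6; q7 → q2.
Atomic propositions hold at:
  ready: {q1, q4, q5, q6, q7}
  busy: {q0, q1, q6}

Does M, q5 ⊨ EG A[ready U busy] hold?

No

A[ready U busy]: least fixpoint, start Z0 = Sat(busy) = {q0, q1, q6}, add states in Sat(ready) with every successor in Z. Already a fixed point.
Sat(A[ready U busy]) = {q0, q1, q6}
EG A[ready U busy]: greatest fixpoint, start Z0 = {q0, q1, q6}, keep only states in Sat with some successor in Z. Already a fixed point.
Sat(EG A[ready U busy]) = {q0, q1, q6}
q5 ∉ Sat(EG A[ready U busy]) = {q0, q1, q6}, so the formula does not hold at q5.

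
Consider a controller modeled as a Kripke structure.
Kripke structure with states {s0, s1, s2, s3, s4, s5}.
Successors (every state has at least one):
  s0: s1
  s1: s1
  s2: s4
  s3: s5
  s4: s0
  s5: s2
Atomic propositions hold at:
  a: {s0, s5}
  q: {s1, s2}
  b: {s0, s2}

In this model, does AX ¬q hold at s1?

Sat(¬q) = {s0, s3, s4, s5}
Sat(AX ¬q) = {s : every successor in {s0, s3, s4, s5}} = {s2, s3, s4}
s1 ∉ Sat(AX ¬q) = {s2, s3, s4}, so the formula does not hold at s1.

No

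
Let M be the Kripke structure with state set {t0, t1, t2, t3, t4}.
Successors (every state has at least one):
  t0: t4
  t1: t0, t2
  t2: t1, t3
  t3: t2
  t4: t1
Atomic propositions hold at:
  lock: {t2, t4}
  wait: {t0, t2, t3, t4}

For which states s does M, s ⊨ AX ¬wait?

Sat(¬wait) = {t1}
Sat(AX ¬wait) = {s : every successor in {t1}} = {t4}

{t4}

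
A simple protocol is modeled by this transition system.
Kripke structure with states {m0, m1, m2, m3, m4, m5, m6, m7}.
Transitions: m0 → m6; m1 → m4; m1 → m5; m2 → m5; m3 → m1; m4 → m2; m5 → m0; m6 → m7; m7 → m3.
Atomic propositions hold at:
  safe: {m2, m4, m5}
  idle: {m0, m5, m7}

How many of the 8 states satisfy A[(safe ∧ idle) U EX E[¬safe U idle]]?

Sat(safe ∧ idle) = {m5}
Sat(¬safe) = {m0, m1, m3, m6, m7}
E[¬safe U idle]: least fixpoint, start Z0 = Sat(idle) = {m0, m5, m7}, add states in Sat(¬safe) with some successor in Z. Z1 = {m0, m1, m5, m6, m7}; Z2 = {m0, m1, m3, m5, m6, m7}; fixed.
Sat(E[¬safe U idle]) = {m0, m1, m3, m5, m6, m7}
Sat(EX E[¬safe U idle]) = {s : some successor in {m0, m1, m3, m5, m6, m7}} = {m0, m1, m2, m3, m5, m6, m7}
A[(safe ∧ idle) U EX E[¬safe U idle]]: least fixpoint, start Z0 = Sat(EX E[¬safe U idle]) = {m0, m1, m2, m3, m5, m6, m7}, add states in Sat(safe ∧ idle) with every successor in Z. Already a fixed point.
Sat(A[(safe ∧ idle) U EX E[¬safe U idle]]) = {m0, m1, m2, m3, m5, m6, m7}
|Sat(A[(safe ∧ idle) U EX E[¬safe U idle]])| = |{m0, m1, m2, m3, m5, m6, m7}| = 7.

7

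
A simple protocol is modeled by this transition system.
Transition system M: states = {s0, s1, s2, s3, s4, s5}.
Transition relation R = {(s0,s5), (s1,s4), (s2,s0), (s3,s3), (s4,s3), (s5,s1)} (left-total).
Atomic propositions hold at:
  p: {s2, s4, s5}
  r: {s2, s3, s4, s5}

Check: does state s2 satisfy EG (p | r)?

Sat(p | r) = {s2, s3, s4, s5}
EG (p | r): greatest fixpoint, start Z0 = {s2, s3, s4, s5}, keep only states in Sat with some successor in Z. Z1 = {s3, s4}; fixed.
Sat(EG (p | r)) = {s3, s4}
s2 ∉ Sat(EG (p | r)) = {s3, s4}, so the formula does not hold at s2.

No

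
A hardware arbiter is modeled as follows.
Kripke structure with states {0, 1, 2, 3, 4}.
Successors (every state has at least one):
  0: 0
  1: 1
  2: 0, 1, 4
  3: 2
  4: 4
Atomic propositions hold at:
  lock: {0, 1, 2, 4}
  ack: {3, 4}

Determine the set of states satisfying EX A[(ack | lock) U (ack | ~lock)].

{2, 4}

Sat(ack | lock) = {0, 1, 2, 3, 4}
Sat(~lock) = {3}
Sat(ack | ~lock) = {3, 4}
A[(ack | lock) U (ack | ~lock)]: least fixpoint, start Z0 = Sat((ack | ~lock)) = {3, 4}, add states in Sat(ack | lock) with every successor in Z. Already a fixed point.
Sat(A[(ack | lock) U (ack | ~lock)]) = {3, 4}
Sat(EX A[(ack | lock) U (ack | ~lock)]) = {s : some successor in {3, 4}} = {2, 4}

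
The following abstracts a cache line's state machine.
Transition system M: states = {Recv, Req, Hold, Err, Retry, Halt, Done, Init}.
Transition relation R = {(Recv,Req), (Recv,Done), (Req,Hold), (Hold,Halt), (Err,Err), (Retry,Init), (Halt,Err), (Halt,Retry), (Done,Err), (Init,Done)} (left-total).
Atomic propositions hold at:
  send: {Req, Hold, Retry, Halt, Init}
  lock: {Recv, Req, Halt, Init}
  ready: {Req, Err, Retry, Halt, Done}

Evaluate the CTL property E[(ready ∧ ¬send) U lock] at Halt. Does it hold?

Sat(¬send) = {Recv, Err, Done}
Sat(ready ∧ ¬send) = {Err, Done}
E[(ready ∧ ¬send) U lock]: least fixpoint, start Z0 = Sat(lock) = {Recv, Req, Halt, Init}, add states in Sat(ready ∧ ¬send) with some successor in Z. Already a fixed point.
Sat(E[(ready ∧ ¬send) U lock]) = {Recv, Req, Halt, Init}
Halt ∈ Sat(E[(ready ∧ ¬send) U lock]) = {Recv, Req, Halt, Init}, so the formula holds at Halt.

Yes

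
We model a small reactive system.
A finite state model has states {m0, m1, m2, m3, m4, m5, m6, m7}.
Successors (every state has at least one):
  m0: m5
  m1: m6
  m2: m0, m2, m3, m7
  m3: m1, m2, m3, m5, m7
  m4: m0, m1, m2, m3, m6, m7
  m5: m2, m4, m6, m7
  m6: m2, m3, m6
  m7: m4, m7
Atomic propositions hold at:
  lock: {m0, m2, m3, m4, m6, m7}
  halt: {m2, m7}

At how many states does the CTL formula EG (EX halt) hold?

6

Sat(EX halt) = {s : some successor in {m2, m7}} = {m2, m3, m4, m5, m6, m7}
EG (EX halt): greatest fixpoint, start Z0 = {m2, m3, m4, m5, m6, m7}, keep only states in Sat with some successor in Z. Already a fixed point.
Sat(EG (EX halt)) = {m2, m3, m4, m5, m6, m7}
|Sat(EG (EX halt))| = |{m2, m3, m4, m5, m6, m7}| = 6.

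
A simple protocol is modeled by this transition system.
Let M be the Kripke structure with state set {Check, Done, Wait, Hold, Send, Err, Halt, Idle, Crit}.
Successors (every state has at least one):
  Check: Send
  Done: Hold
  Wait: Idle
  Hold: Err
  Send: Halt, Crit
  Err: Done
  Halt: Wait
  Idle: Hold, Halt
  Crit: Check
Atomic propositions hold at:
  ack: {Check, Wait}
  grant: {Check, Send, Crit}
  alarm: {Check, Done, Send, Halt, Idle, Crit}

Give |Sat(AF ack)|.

AF ack: least fixpoint, start Z0 = {Check, Wait}, add states with every successor in Z. Z1 = {Check, Wait, Halt, Crit}; Z2 = {Check, Wait, Send, Halt, Crit}; fixed.
Sat(AF ack) = {Check, Wait, Send, Halt, Crit}
|Sat(AF ack)| = |{Check, Wait, Send, Halt, Crit}| = 5.

5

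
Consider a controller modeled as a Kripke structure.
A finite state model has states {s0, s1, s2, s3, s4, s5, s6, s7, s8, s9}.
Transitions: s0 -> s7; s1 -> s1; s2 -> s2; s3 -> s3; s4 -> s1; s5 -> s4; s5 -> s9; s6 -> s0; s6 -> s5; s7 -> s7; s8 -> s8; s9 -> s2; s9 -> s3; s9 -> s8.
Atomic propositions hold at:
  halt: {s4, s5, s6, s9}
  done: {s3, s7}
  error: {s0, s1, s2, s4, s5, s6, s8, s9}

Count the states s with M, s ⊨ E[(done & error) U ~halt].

Sat(done & error) = ∅
Sat(~halt) = {s0, s1, s2, s3, s7, s8}
E[(done & error) U ~halt]: least fixpoint, start Z0 = Sat(~halt) = {s0, s1, s2, s3, s7, s8}, add states in Sat(done & error) with some successor in Z. Already a fixed point.
Sat(E[(done & error) U ~halt]) = {s0, s1, s2, s3, s7, s8}
|Sat(E[(done & error) U ~halt])| = |{s0, s1, s2, s3, s7, s8}| = 6.

6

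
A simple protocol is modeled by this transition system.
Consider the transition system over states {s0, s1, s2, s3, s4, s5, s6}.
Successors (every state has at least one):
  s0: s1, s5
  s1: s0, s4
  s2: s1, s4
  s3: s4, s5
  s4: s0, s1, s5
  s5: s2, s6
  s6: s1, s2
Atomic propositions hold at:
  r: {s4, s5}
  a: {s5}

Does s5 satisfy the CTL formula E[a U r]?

Yes

E[a U r]: least fixpoint, start Z0 = Sat(r) = {s4, s5}, add states in Sat(a) with some successor in Z. Already a fixed point.
Sat(E[a U r]) = {s4, s5}
s5 ∈ Sat(E[a U r]) = {s4, s5}, so the formula holds at s5.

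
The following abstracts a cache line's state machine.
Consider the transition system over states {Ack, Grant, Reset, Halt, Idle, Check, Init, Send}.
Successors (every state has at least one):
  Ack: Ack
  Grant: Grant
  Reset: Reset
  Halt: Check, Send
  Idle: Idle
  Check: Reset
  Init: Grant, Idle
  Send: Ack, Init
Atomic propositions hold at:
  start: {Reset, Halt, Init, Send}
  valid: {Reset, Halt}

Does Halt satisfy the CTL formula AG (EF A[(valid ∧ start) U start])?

Sat(valid ∧ start) = {Reset, Halt}
A[(valid ∧ start) U start]: least fixpoint, start Z0 = Sat(start) = {Reset, Halt, Init, Send}, add states in Sat(valid ∧ start) with every successor in Z. Already a fixed point.
Sat(A[(valid ∧ start) U start]) = {Reset, Halt, Init, Send}
EF A[(valid ∧ start) U start]: least fixpoint, start Z0 = {Reset, Halt, Init, Send}, add states with some successor in Z. Z1 = {Reset, Halt, Check, Init, Send}; fixed.
Sat(EF A[(valid ∧ start) U start]) = {Reset, Halt, Check, Init, Send}
AG (EF A[(valid ∧ start) U start]): greatest fixpoint, start Z0 = {Reset, Halt, Check, Init, Send}, keep only states in Sat with every successor in Z. Z1 = {Reset, Halt, Check}; Z2 = {Reset, Check}; fixed.
Sat(AG (EF A[(valid ∧ start) U start])) = {Reset, Check}
Halt ∉ Sat(AG (EF A[(valid ∧ start) U start])) = {Reset, Check}, so the formula does not hold at Halt.

No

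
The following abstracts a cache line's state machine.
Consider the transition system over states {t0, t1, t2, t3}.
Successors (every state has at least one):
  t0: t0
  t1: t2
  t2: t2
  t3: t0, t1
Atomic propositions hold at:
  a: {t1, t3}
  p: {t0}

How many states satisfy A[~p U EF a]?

2

Sat(~p) = {t1, t2, t3}
EF a: least fixpoint, start Z0 = {t1, t3}, add states with some successor in Z. Already a fixed point.
Sat(EF a) = {t1, t3}
A[~p U EF a]: least fixpoint, start Z0 = Sat(EF a) = {t1, t3}, add states in Sat(~p) with every successor in Z. Already a fixed point.
Sat(A[~p U EF a]) = {t1, t3}
|Sat(A[~p U EF a])| = |{t1, t3}| = 2.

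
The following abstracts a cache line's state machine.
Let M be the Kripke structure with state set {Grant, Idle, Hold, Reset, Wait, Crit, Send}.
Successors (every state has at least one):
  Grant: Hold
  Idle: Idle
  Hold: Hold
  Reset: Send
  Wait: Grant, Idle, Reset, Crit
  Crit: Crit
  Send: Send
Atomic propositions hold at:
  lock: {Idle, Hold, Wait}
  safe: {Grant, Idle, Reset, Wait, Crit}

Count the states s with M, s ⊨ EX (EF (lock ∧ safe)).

2

Sat(lock ∧ safe) = {Idle, Wait}
EF (lock ∧ safe): least fixpoint, start Z0 = {Idle, Wait}, add states with some successor in Z. Already a fixed point.
Sat(EF (lock ∧ safe)) = {Idle, Wait}
Sat(EX (EF (lock ∧ safe))) = {s : some successor in {Idle, Wait}} = {Idle, Wait}
|Sat(EX (EF (lock ∧ safe)))| = |{Idle, Wait}| = 2.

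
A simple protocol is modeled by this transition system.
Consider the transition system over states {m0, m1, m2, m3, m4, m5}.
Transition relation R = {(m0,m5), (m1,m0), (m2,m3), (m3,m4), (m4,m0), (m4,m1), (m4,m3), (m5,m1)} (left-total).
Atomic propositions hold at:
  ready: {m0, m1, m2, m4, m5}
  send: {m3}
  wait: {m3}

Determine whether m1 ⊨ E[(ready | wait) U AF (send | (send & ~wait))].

No

Sat(ready | wait) = {m0, m1, m2, m3, m4, m5}
Sat(~wait) = {m0, m1, m2, m4, m5}
Sat(send & ~wait) = ∅
Sat(send | (send & ~wait)) = {m3}
AF (send | (send & ~wait)): least fixpoint, start Z0 = {m3}, add states with every successor in Z. Z1 = {m2, m3}; fixed.
Sat(AF (send | (send & ~wait))) = {m2, m3}
E[(ready | wait) U AF (send | (send & ~wait))]: least fixpoint, start Z0 = Sat(AF (send | (send & ~wait))) = {m2, m3}, add states in Sat(ready | wait) with some successor in Z. Z1 = {m2, m3, m4}; fixed.
Sat(E[(ready | wait) U AF (send | (send & ~wait))]) = {m2, m3, m4}
m1 ∉ Sat(E[(ready | wait) U AF (send | (send & ~wait))]) = {m2, m3, m4}, so the formula does not hold at m1.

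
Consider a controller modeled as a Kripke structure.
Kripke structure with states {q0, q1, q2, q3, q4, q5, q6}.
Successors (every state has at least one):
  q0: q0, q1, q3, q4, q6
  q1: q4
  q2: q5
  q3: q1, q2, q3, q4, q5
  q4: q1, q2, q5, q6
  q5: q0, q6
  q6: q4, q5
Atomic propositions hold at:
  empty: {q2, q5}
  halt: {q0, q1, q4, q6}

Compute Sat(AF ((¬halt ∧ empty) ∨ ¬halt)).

Sat(¬halt) = {q2, q3, q5}
Sat(¬halt ∧ empty) = {q2, q5}
Sat((¬halt ∧ empty) ∨ ¬halt) = {q2, q3, q5}
AF ((¬halt ∧ empty) ∨ ¬halt): least fixpoint, start Z0 = {q2, q3, q5}, add states with every successor in Z. Already a fixed point.
Sat(AF ((¬halt ∧ empty) ∨ ¬halt)) = {q2, q3, q5}

{q2, q3, q5}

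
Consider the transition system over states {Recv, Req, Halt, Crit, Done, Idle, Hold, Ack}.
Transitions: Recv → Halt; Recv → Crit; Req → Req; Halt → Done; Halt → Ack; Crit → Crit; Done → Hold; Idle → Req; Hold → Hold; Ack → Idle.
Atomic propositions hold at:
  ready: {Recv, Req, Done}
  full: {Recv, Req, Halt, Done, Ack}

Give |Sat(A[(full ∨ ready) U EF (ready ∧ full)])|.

6

Sat(full ∨ ready) = {Recv, Req, Halt, Done, Ack}
Sat(ready ∧ full) = {Recv, Req, Done}
EF (ready ∧ full): least fixpoint, start Z0 = {Recv, Req, Done}, add states with some successor in Z. Z1 = {Recv, Req, Halt, Done, Idle}; Z2 = {Recv, Req, Halt, Done, Idle, Ack}; fixed.
Sat(EF (ready ∧ full)) = {Recv, Req, Halt, Done, Idle, Ack}
A[(full ∨ ready) U EF (ready ∧ full)]: least fixpoint, start Z0 = Sat(EF (ready ∧ full)) = {Recv, Req, Halt, Done, Idle, Ack}, add states in Sat(full ∨ ready) with every successor in Z. Already a fixed point.
Sat(A[(full ∨ ready) U EF (ready ∧ full)]) = {Recv, Req, Halt, Done, Idle, Ack}
|Sat(A[(full ∨ ready) U EF (ready ∧ full)])| = |{Recv, Req, Halt, Done, Idle, Ack}| = 6.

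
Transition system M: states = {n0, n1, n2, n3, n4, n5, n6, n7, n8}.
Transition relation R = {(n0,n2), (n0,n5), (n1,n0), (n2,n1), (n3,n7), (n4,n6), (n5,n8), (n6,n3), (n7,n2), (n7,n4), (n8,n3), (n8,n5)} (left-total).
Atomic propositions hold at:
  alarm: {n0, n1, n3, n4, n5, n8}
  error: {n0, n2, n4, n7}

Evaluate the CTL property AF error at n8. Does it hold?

No

AF error: least fixpoint, start Z0 = {n0, n2, n4, n7}, add states with every successor in Z. Z1 = {n0, n1, n2, n3, n4, n7}; Z2 = {n0, n1, n2, n3, n4, n6, n7}; fixed.
Sat(AF error) = {n0, n1, n2, n3, n4, n6, n7}
n8 ∉ Sat(AF error) = {n0, n1, n2, n3, n4, n6, n7}, so the formula does not hold at n8.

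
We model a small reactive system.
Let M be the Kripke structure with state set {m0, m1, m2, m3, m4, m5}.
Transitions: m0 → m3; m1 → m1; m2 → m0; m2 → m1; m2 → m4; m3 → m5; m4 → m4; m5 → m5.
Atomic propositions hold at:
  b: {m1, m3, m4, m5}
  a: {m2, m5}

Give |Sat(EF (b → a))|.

4

Sat(b → a) = {m0, m2, m5}
EF (b → a): least fixpoint, start Z0 = {m0, m2, m5}, add states with some successor in Z. Z1 = {m0, m2, m3, m5}; fixed.
Sat(EF (b → a)) = {m0, m2, m3, m5}
|Sat(EF (b → a))| = |{m0, m2, m3, m5}| = 4.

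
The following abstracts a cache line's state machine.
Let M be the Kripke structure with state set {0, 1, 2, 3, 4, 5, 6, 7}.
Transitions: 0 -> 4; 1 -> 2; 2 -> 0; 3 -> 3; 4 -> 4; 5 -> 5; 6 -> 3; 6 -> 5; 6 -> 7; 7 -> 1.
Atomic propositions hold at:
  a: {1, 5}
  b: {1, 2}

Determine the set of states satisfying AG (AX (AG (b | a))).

{5}

Sat(b | a) = {1, 2, 5}
AG (b | a): greatest fixpoint, start Z0 = {1, 2, 5}, keep only states in Sat with every successor in Z. Z1 = {1, 5}; Z2 = {5}; fixed.
Sat(AG (b | a)) = {5}
Sat(AX (AG (b | a))) = {s : every successor in {5}} = {5}
AG (AX (AG (b | a))): greatest fixpoint, start Z0 = {5}, keep only states in Sat with every successor in Z. Already a fixed point.
Sat(AG (AX (AG (b | a)))) = {5}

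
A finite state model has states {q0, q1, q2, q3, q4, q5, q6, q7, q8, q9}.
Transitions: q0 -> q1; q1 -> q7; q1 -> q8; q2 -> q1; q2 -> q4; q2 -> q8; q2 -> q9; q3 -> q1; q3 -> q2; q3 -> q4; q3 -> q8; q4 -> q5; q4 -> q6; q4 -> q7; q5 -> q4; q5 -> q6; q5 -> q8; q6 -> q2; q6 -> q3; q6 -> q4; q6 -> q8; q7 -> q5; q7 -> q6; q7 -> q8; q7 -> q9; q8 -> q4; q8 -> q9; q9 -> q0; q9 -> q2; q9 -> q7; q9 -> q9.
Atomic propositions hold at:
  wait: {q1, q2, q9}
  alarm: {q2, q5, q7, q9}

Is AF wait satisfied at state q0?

AF wait: least fixpoint, start Z0 = {q1, q2, q9}, add states with every successor in Z. Z1 = {q0, q1, q2, q9}; fixed.
Sat(AF wait) = {q0, q1, q2, q9}
q0 ∈ Sat(AF wait) = {q0, q1, q2, q9}, so the formula holds at q0.

Yes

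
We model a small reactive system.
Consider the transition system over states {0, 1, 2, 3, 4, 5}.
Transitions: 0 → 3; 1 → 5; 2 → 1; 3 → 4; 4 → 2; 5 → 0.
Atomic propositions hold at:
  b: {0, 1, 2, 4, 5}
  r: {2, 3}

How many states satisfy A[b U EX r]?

5

Sat(EX r) = {s : some successor in {2, 3}} = {0, 4}
A[b U EX r]: least fixpoint, start Z0 = Sat(EX r) = {0, 4}, add states in Sat(b) with every successor in Z. Z1 = {0, 4, 5}; Z2 = {0, 1, 4, 5}; Z3 = {0, 1, 2, 4, 5}; fixed.
Sat(A[b U EX r]) = {0, 1, 2, 4, 5}
|Sat(A[b U EX r])| = |{0, 1, 2, 4, 5}| = 5.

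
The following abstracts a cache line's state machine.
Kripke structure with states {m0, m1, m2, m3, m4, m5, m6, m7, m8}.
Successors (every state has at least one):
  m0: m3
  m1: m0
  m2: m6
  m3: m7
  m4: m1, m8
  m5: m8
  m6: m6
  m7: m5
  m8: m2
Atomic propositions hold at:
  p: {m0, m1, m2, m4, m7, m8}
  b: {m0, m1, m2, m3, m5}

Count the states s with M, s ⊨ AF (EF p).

EF p: least fixpoint, start Z0 = {m0, m1, m2, m4, m7, m8}, add states with some successor in Z. Z1 = {m0, m1, m2, m3, m4, m5, m7, m8}; fixed.
Sat(EF p) = {m0, m1, m2, m3, m4, m5, m7, m8}
AF (EF p): least fixpoint, start Z0 = {m0, m1, m2, m3, m4, m5, m7, m8}, add states with every successor in Z. Already a fixed point.
Sat(AF (EF p)) = {m0, m1, m2, m3, m4, m5, m7, m8}
|Sat(AF (EF p))| = |{m0, m1, m2, m3, m4, m5, m7, m8}| = 8.

8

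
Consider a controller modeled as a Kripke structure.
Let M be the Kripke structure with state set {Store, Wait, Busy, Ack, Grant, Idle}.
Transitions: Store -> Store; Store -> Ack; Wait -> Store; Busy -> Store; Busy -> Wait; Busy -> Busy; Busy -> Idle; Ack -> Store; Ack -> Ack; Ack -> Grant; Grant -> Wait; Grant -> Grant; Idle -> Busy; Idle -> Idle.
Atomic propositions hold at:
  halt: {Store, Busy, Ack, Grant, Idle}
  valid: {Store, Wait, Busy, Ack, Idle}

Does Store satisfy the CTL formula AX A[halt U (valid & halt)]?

Sat(valid & halt) = {Store, Busy, Ack, Idle}
A[halt U (valid & halt)]: least fixpoint, start Z0 = Sat((valid & halt)) = {Store, Busy, Ack, Idle}, add states in Sat(halt) with every successor in Z. Already a fixed point.
Sat(A[halt U (valid & halt)]) = {Store, Busy, Ack, Idle}
Sat(AX A[halt U (valid & halt)]) = {s : every successor in {Store, Busy, Ack, Idle}} = {Store, Wait, Idle}
Store ∈ Sat(AX A[halt U (valid & halt)]) = {Store, Wait, Idle}, so the formula holds at Store.

Yes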